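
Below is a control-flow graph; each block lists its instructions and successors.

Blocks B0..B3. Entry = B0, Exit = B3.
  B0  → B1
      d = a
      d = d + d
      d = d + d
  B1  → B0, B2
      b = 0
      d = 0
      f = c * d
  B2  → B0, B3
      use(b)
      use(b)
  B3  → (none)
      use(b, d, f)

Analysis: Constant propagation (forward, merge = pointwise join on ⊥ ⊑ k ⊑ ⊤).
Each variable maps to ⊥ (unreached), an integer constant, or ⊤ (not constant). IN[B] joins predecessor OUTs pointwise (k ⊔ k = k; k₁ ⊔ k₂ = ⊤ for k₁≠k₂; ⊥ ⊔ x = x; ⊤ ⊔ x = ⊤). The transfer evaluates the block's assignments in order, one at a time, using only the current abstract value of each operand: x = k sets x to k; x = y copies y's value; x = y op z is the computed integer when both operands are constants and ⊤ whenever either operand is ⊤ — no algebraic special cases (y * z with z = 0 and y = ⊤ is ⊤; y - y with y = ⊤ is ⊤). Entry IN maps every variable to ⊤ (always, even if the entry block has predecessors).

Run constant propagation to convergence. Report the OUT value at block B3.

Converged values:
  B0: | IN=(all ⊤) | OUT=(all ⊤)
  B1: | IN=(all ⊤) | OUT={b:0, d:0; rest ⊤}
  B2: | IN={b:0, d:0; rest ⊤} | OUT={b:0, d:0; rest ⊤}
  B3: | IN={b:0, d:0; rest ⊤} | OUT={b:0, d:0; rest ⊤}

Merge at B3: IN[B3] = OUT[B2] = {a: ⊤, b: 0, c: ⊤, d: 0, e: ⊤, f: ⊤}
Applying B3's transfer function to that IN value gives OUT[B3] (row B3 above).

Answer: {a: ⊤, b: 0, c: ⊤, d: 0, e: ⊤, f: ⊤}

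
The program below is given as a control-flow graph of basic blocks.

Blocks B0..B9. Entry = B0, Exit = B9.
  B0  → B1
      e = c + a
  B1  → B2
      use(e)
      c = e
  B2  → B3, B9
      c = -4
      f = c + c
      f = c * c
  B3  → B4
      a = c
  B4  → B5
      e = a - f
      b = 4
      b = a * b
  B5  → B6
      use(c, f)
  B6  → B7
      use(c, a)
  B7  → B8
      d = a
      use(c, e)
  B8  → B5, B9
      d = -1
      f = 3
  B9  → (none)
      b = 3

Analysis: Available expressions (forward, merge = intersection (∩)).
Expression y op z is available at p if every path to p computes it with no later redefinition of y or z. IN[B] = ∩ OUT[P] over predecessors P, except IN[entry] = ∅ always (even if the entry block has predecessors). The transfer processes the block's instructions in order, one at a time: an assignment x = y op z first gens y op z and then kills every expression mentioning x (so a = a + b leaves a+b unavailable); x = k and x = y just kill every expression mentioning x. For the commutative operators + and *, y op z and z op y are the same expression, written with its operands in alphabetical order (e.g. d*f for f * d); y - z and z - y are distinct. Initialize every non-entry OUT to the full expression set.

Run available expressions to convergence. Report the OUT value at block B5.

Fixpoint table:
  B0:  IN={}  OUT={a+c}
  B1:  IN={a+c}  OUT={}
  B2:  IN={}  OUT={c*c, c+c}
  B3:  IN={c*c, c+c}  OUT={c*c, c+c}
  B4:  IN={c*c, c+c}  OUT={a-f, c*c, c+c}
  B5:  IN={c*c, c+c}  OUT={c*c, c+c}
  B6:  IN={c*c, c+c}  OUT={c*c, c+c}
  B7:  IN={c*c, c+c}  OUT={c*c, c+c}
  B8:  IN={c*c, c+c}  OUT={c*c, c+c}
  B9:  IN={c*c, c+c}  OUT={c*c, c+c}

Merge at B5: IN[B5] = OUT[B4] ∩ OUT[B8] = {c*c, c+c}
Applying B5's transfer function to that IN value gives OUT[B5] (row B5 above).

Answer: {c*c, c+c}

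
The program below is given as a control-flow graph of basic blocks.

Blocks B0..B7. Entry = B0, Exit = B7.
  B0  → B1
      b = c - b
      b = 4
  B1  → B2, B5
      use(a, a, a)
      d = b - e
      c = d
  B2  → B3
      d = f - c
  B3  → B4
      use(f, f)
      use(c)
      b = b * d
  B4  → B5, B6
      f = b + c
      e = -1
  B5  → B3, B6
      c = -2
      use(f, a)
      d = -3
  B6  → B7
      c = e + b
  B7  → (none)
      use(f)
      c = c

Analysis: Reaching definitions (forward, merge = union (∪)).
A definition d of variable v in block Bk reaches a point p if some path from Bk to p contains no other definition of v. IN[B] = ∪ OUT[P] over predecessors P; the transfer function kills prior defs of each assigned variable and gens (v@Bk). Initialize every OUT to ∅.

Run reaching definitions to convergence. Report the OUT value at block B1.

Answer: {b@B0, c@B1, d@B1}

Working:
Per-block solution:
  B0:   IN={}   OUT={b@B0}
  B1:   IN={b@B0}   OUT={b@B0, c@B1, d@B1}
  B2:   IN={b@B0, c@B1, d@B1}   OUT={b@B0, c@B1, d@B2}
  B3:   IN={b@B0, b@B3, c@B1, c@B5, d@B2, d@B5, e@B4, f@B4}   OUT={b@B3, c@B1, c@B5, d@B2, d@B5, e@B4, f@B4}
  B4:   IN={b@B3, c@B1, c@B5, d@B2, d@B5, e@B4, f@B4}   OUT={b@B3, c@B1, c@B5, d@B2, d@B5, e@B4, f@B4}
  B5:   IN={b@B0, b@B3, c@B1, c@B5, d@B1, d@B2, d@B5, e@B4, f@B4}   OUT={b@B0, b@B3, c@B5, d@B5, e@B4, f@B4}
  B6:   IN={b@B0, b@B3, c@B1, c@B5, d@B2, d@B5, e@B4, f@B4}   OUT={b@B0, b@B3, c@B6, d@B2, d@B5, e@B4, f@B4}
  B7:   IN={b@B0, b@B3, c@B6, d@B2, d@B5, e@B4, f@B4}   OUT={b@B0, b@B3, c@B7, d@B2, d@B5, e@B4, f@B4}

Merge at B1: IN[B1] = OUT[B0] = {b@B0}
Applying B1's transfer function to that IN value gives OUT[B1] (row B1 above).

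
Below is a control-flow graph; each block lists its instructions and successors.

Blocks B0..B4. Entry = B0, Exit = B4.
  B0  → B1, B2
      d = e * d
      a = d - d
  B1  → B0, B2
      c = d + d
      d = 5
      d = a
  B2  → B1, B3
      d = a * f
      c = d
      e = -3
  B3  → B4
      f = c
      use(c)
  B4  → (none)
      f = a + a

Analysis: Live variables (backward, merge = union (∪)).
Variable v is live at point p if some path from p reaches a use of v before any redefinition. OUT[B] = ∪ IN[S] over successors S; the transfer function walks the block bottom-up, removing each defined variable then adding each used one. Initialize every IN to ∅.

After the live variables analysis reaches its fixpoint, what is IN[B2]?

Per-block solution:
  B0:  IN={d, e, f}  OUT={a, d, e, f}
  B1:  IN={a, d, e, f}  OUT={a, d, e, f}
  B2:  IN={a, f}  OUT={a, c, d, e, f}
  B3:  IN={a, c}  OUT={a}
  B4:  IN={a}  OUT={}

Merge at B2: OUT[B2] = IN[B1] ⊔ IN[B3] = {a, c, d, e, f}
Applying B2's transfer function to that OUT value gives IN[B2] (row B2 above).

Answer: {a, f}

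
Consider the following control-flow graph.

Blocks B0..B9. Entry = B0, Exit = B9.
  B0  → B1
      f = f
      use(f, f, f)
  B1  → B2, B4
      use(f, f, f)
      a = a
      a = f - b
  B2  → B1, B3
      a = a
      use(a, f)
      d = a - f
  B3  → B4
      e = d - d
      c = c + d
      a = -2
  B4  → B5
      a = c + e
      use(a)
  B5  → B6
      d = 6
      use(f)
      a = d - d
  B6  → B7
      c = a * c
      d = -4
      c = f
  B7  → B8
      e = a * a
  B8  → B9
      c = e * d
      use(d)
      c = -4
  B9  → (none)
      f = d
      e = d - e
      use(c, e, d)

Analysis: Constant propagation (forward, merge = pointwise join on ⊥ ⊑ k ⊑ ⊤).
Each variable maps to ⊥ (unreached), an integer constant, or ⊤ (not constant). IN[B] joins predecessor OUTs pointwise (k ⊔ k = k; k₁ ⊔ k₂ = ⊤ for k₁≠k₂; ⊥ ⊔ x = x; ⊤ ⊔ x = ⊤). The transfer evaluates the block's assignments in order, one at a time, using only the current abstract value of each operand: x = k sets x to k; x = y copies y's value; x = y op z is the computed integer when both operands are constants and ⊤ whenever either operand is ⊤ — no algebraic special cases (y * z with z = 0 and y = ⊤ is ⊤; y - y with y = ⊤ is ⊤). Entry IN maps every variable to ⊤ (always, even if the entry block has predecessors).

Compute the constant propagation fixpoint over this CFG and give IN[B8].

Fixpoint table:
  B0:   IN=(all ⊤)   OUT=(all ⊤)
  B1:   IN=(all ⊤)   OUT=(all ⊤)
  B2:   IN=(all ⊤)   OUT=(all ⊤)
  B3:   IN=(all ⊤)   OUT={a:-2; rest ⊤}
  B4:   IN=(all ⊤)   OUT=(all ⊤)
  B5:   IN=(all ⊤)   OUT={a:0, d:6; rest ⊤}
  B6:   IN={a:0, d:6; rest ⊤}   OUT={a:0, d:-4; rest ⊤}
  B7:   IN={a:0, d:-4; rest ⊤}   OUT={a:0, d:-4, e:0; rest ⊤}
  B8:   IN={a:0, d:-4, e:0; rest ⊤}   OUT={a:0, c:-4, d:-4, e:0; rest ⊤}
  B9:   IN={a:0, c:-4, d:-4, e:0; rest ⊤}   OUT={a:0, c:-4, d:-4, e:-4, f:-4; rest ⊤}

Merge at B8: IN[B8] = OUT[B7] = {a: 0, b: ⊤, c: ⊤, d: -4, e: 0, f: ⊤}

Answer: {a: 0, b: ⊤, c: ⊤, d: -4, e: 0, f: ⊤}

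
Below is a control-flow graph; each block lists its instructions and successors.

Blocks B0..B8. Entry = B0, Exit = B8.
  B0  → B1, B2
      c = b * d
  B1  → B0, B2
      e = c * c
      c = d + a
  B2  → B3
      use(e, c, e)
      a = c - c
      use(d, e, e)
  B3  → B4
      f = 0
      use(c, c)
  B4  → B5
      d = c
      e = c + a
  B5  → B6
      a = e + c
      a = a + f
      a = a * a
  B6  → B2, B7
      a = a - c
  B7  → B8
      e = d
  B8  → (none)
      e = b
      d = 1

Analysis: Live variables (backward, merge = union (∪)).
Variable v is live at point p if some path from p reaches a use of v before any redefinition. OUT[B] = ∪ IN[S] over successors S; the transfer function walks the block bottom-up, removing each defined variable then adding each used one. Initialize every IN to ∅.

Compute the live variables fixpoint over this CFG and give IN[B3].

Fixpoint table:
  B0: | IN={a, b, d, e} | OUT={a, b, c, d, e}
  B1: | IN={a, b, c, d} | OUT={a, b, c, d, e}
  B2: | IN={b, c, d, e} | OUT={a, b, c}
  B3: | IN={a, b, c} | OUT={a, b, c, f}
  B4: | IN={a, b, c, f} | OUT={b, c, d, e, f}
  B5: | IN={b, c, d, e, f} | OUT={a, b, c, d, e}
  B6: | IN={a, b, c, d, e} | OUT={b, c, d, e}
  B7: | IN={b, d} | OUT={b}
  B8: | IN={b} | OUT={}

Merge at B3: OUT[B3] = IN[B4] = {a, b, c, f}
Applying B3's transfer function to that OUT value gives IN[B3] (row B3 above).

Answer: {a, b, c}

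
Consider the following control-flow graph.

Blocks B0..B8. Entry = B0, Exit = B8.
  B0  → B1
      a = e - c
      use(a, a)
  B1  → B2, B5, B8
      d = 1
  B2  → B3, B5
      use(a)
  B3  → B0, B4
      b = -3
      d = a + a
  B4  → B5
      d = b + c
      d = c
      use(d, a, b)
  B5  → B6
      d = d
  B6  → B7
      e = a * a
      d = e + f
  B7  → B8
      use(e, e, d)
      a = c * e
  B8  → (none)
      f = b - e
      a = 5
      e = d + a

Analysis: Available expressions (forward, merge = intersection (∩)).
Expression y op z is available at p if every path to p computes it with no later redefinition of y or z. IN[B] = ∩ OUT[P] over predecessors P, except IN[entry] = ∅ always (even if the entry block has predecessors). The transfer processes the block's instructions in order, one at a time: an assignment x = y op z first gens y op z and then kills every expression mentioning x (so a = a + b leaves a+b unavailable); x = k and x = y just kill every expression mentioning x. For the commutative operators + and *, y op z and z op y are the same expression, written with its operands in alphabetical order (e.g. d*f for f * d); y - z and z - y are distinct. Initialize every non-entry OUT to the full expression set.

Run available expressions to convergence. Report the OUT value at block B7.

Converged values:
  B0:  IN={}  OUT={e-c}
  B1:  IN={e-c}  OUT={e-c}
  B2:  IN={e-c}  OUT={e-c}
  B3:  IN={e-c}  OUT={a+a, e-c}
  B4:  IN={a+a, e-c}  OUT={a+a, b+c, e-c}
  B5:  IN={e-c}  OUT={e-c}
  B6:  IN={e-c}  OUT={a*a, e+f}
  B7:  IN={a*a, e+f}  OUT={c*e, e+f}
  B8:  IN={}  OUT={a+d}

Merge at B7: IN[B7] = OUT[B6] = {a*a, e+f}
Applying B7's transfer function to that IN value gives OUT[B7] (row B7 above).

Answer: {c*e, e+f}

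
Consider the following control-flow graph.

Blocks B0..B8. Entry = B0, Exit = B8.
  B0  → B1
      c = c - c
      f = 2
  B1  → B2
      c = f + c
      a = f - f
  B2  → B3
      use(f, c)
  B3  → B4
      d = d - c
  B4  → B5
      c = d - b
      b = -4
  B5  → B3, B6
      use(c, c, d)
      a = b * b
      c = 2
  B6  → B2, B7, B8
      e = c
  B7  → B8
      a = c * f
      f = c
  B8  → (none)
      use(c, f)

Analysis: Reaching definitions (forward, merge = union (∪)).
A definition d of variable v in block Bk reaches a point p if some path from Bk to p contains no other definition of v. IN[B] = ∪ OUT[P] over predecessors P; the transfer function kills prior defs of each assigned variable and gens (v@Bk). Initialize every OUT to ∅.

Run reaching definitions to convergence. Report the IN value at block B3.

Fixpoint table:
  B0: | IN={} | OUT={c@B0, f@B0}
  B1: | IN={c@B0, f@B0} | OUT={a@B1, c@B1, f@B0}
  B2: | IN={a@B1, a@B5, b@B4, c@B1, c@B5, d@B3, e@B6, f@B0} | OUT={a@B1, a@B5, b@B4, c@B1, c@B5, d@B3, e@B6, f@B0}
  B3: | IN={a@B1, a@B5, b@B4, c@B1, c@B5, d@B3, e@B6, f@B0} | OUT={a@B1, a@B5, b@B4, c@B1, c@B5, d@B3, e@B6, f@B0}
  B4: | IN={a@B1, a@B5, b@B4, c@B1, c@B5, d@B3, e@B6, f@B0} | OUT={a@B1, a@B5, b@B4, c@B4, d@B3, e@B6, f@B0}
  B5: | IN={a@B1, a@B5, b@B4, c@B4, d@B3, e@B6, f@B0} | OUT={a@B5, b@B4, c@B5, d@B3, e@B6, f@B0}
  B6: | IN={a@B5, b@B4, c@B5, d@B3, e@B6, f@B0} | OUT={a@B5, b@B4, c@B5, d@B3, e@B6, f@B0}
  B7: | IN={a@B5, b@B4, c@B5, d@B3, e@B6, f@B0} | OUT={a@B7, b@B4, c@B5, d@B3, e@B6, f@B7}
  B8: | IN={a@B5, a@B7, b@B4, c@B5, d@B3, e@B6, f@B0, f@B7} | OUT={a@B5, a@B7, b@B4, c@B5, d@B3, e@B6, f@B0, f@B7}

Merge at B3: IN[B3] = OUT[B2] ⊔ OUT[B5] = {a@B1, a@B5, b@B4, c@B1, c@B5, d@B3, e@B6, f@B0}

Answer: {a@B1, a@B5, b@B4, c@B1, c@B5, d@B3, e@B6, f@B0}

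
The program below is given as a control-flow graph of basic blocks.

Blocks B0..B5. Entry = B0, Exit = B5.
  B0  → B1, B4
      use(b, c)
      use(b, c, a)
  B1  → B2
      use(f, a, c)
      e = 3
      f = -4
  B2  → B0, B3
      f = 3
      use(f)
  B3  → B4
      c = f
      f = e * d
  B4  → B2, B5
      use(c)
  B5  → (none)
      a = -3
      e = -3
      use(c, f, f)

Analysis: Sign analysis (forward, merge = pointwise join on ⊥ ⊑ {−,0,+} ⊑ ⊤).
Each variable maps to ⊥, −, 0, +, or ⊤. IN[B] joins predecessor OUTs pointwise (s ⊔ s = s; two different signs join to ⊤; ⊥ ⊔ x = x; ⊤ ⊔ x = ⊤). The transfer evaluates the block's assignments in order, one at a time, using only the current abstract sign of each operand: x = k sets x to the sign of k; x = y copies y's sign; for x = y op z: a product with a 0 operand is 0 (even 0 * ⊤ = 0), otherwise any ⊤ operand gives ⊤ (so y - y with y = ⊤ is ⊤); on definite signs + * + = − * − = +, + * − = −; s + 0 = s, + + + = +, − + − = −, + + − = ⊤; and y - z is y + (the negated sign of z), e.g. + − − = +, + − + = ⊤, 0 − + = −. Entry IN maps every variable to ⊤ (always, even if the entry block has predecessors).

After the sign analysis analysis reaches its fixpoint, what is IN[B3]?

Answer: {a: ⊤, b: ⊤, c: ⊤, d: ⊤, e: ⊤, f: +}

Working:
Converged values:
  B0:  IN=(all ⊤)  OUT=(all ⊤)
  B1:  IN=(all ⊤)  OUT={e:+, f:-; rest ⊤}
  B2:  IN=(all ⊤)  OUT={f:+; rest ⊤}
  B3:  IN={f:+; rest ⊤}  OUT={c:+; rest ⊤}
  B4:  IN=(all ⊤)  OUT=(all ⊤)
  B5:  IN=(all ⊤)  OUT={a:-, e:-; rest ⊤}

Merge at B3: IN[B3] = OUT[B2] = {a: ⊤, b: ⊤, c: ⊤, d: ⊤, e: ⊤, f: +}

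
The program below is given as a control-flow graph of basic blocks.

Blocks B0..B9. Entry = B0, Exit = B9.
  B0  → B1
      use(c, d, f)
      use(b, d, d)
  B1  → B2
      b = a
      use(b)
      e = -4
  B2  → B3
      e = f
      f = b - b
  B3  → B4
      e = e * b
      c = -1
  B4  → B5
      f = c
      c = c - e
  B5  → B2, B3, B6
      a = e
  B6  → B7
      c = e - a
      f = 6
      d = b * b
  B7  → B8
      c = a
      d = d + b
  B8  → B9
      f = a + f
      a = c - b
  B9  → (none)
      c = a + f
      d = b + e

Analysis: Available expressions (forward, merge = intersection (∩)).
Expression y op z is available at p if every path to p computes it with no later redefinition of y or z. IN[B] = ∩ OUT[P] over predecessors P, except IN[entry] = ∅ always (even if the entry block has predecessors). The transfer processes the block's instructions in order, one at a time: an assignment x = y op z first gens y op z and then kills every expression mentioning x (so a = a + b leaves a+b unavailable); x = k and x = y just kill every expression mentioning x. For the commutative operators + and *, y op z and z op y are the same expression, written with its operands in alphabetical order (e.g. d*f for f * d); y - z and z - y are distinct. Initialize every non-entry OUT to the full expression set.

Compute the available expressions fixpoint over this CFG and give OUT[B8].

Fixpoint table:
  B0: | IN={} | OUT={}
  B1: | IN={} | OUT={}
  B2: | IN={} | OUT={b-b}
  B3: | IN={b-b} | OUT={b-b}
  B4: | IN={b-b} | OUT={b-b}
  B5: | IN={b-b} | OUT={b-b}
  B6: | IN={b-b} | OUT={b*b, b-b, e-a}
  B7: | IN={b*b, b-b, e-a} | OUT={b*b, b-b, e-a}
  B8: | IN={b*b, b-b, e-a} | OUT={b*b, b-b, c-b}
  B9: | IN={b*b, b-b, c-b} | OUT={a+f, b*b, b+e, b-b}

Merge at B8: IN[B8] = OUT[B7] = {b*b, b-b, e-a}
Applying B8's transfer function to that IN value gives OUT[B8] (row B8 above).

Answer: {b*b, b-b, c-b}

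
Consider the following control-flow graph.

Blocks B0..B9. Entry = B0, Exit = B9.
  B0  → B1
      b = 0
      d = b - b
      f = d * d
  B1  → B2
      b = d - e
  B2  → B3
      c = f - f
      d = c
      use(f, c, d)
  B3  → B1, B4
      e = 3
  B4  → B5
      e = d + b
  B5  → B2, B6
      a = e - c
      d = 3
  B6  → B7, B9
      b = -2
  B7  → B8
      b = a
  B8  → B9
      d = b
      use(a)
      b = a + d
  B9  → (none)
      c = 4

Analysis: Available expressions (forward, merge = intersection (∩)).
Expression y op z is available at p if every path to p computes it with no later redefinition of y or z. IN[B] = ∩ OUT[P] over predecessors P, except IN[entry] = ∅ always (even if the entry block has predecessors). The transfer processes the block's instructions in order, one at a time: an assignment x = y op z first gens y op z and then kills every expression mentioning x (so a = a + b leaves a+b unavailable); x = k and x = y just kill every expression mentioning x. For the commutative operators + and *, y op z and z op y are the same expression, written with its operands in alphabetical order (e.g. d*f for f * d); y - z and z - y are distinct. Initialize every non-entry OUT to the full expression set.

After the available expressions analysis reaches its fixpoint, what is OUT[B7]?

Answer: {e-c, f-f}

Derivation:
Converged values:
  B0:   IN={}   OUT={b-b, d*d}
  B1:   IN={}   OUT={d-e}
  B2:   IN={}   OUT={f-f}
  B3:   IN={f-f}   OUT={f-f}
  B4:   IN={f-f}   OUT={b+d, f-f}
  B5:   IN={b+d, f-f}   OUT={e-c, f-f}
  B6:   IN={e-c, f-f}   OUT={e-c, f-f}
  B7:   IN={e-c, f-f}   OUT={e-c, f-f}
  B8:   IN={e-c, f-f}   OUT={a+d, e-c, f-f}
  B9:   IN={e-c, f-f}   OUT={f-f}

Merge at B7: IN[B7] = OUT[B6] = {e-c, f-f}
Applying B7's transfer function to that IN value gives OUT[B7] (row B7 above).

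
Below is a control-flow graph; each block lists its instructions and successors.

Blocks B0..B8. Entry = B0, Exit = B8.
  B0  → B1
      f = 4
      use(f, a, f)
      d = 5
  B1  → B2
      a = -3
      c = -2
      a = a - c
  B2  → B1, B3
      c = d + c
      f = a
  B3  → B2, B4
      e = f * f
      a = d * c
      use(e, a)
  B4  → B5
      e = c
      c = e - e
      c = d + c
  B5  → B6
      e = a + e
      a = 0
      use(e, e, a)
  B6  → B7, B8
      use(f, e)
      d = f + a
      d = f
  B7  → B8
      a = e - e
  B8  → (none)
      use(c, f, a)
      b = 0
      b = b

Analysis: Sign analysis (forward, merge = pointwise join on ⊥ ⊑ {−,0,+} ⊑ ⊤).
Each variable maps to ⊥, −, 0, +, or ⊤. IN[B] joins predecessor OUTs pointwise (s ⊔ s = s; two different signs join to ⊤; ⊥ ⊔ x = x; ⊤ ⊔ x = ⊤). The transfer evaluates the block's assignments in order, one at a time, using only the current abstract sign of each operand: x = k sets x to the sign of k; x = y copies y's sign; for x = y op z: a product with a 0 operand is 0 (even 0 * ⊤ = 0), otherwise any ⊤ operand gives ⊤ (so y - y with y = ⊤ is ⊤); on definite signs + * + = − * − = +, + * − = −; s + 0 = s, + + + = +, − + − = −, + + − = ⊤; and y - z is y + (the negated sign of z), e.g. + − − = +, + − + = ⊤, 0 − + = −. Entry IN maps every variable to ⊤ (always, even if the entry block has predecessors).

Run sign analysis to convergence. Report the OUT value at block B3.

Fixpoint table:
  B0:   IN=(all ⊤)   OUT={d:+, f:+; rest ⊤}
  B1:   IN={d:+; rest ⊤}   OUT={c:-, d:+; rest ⊤}
  B2:   IN={d:+; rest ⊤}   OUT={d:+; rest ⊤}
  B3:   IN={d:+; rest ⊤}   OUT={d:+; rest ⊤}
  B4:   IN={d:+; rest ⊤}   OUT={d:+; rest ⊤}
  B5:   IN={d:+; rest ⊤}   OUT={a:0, d:+; rest ⊤}
  B6:   IN={a:0, d:+; rest ⊤}   OUT={a:0; rest ⊤}
  B7:   IN={a:0; rest ⊤}   OUT=(all ⊤)
  B8:   IN=(all ⊤)   OUT={b:0; rest ⊤}

Merge at B3: IN[B3] = OUT[B2] = {a: ⊤, b: ⊤, c: ⊤, d: +, e: ⊤, f: ⊤}
Applying B3's transfer function to that IN value gives OUT[B3] (row B3 above).

Answer: {a: ⊤, b: ⊤, c: ⊤, d: +, e: ⊤, f: ⊤}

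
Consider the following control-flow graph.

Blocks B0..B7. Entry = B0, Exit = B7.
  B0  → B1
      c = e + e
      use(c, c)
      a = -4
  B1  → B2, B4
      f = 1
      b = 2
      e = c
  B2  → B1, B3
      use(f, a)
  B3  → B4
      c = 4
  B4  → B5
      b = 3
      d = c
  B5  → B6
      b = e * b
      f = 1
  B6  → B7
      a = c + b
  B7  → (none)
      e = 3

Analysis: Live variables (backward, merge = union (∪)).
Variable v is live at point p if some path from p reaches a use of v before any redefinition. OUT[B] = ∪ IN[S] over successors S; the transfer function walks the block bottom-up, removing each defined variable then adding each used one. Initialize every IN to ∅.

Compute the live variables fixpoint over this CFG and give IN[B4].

Per-block solution:
  B0: | IN={e} | OUT={a, c}
  B1: | IN={a, c} | OUT={a, c, e, f}
  B2: | IN={a, c, e, f} | OUT={a, c, e}
  B3: | IN={e} | OUT={c, e}
  B4: | IN={c, e} | OUT={b, c, e}
  B5: | IN={b, c, e} | OUT={b, c}
  B6: | IN={b, c} | OUT={}
  B7: | IN={} | OUT={}

Merge at B4: OUT[B4] = IN[B5] = {b, c, e}
Applying B4's transfer function to that OUT value gives IN[B4] (row B4 above).

Answer: {c, e}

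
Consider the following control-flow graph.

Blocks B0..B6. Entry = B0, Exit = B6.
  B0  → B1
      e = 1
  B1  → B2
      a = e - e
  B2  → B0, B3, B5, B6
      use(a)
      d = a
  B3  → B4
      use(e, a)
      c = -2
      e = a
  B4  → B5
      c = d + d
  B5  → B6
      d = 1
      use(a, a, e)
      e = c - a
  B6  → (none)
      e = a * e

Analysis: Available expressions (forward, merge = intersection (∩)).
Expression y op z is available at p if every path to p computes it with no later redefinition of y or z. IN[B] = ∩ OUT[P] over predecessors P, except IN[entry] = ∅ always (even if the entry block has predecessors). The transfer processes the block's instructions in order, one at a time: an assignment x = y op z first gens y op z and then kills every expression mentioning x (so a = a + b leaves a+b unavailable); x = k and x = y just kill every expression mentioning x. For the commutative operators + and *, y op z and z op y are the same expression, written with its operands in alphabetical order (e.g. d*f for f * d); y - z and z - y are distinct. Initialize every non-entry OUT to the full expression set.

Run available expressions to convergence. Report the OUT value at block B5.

Answer: {c-a}

Working:
Converged values:
  B0:   IN={}   OUT={}
  B1:   IN={}   OUT={e-e}
  B2:   IN={e-e}   OUT={e-e}
  B3:   IN={e-e}   OUT={}
  B4:   IN={}   OUT={d+d}
  B5:   IN={}   OUT={c-a}
  B6:   IN={}   OUT={}

Merge at B5: IN[B5] = OUT[B2] ∩ OUT[B4] = {}
Applying B5's transfer function to that IN value gives OUT[B5] (row B5 above).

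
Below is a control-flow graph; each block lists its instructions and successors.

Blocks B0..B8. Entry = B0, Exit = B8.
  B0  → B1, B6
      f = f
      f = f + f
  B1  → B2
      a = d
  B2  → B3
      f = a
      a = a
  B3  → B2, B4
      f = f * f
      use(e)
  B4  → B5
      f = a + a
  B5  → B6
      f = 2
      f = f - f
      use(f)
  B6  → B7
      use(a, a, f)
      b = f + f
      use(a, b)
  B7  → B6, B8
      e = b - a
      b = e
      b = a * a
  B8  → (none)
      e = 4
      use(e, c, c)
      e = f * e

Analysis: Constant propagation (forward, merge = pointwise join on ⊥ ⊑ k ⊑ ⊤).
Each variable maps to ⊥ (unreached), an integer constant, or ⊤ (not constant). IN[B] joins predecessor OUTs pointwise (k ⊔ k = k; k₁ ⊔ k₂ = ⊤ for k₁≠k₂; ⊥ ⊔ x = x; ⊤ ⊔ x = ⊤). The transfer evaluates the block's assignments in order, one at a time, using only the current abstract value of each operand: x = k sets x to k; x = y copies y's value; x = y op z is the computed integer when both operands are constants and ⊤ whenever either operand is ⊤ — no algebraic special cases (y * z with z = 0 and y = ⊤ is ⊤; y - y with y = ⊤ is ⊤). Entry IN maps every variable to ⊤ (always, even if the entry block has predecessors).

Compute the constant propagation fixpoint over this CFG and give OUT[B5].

Per-block solution:
  B0: | IN=(all ⊤) | OUT=(all ⊤)
  B1: | IN=(all ⊤) | OUT=(all ⊤)
  B2: | IN=(all ⊤) | OUT=(all ⊤)
  B3: | IN=(all ⊤) | OUT=(all ⊤)
  B4: | IN=(all ⊤) | OUT=(all ⊤)
  B5: | IN=(all ⊤) | OUT={f:0; rest ⊤}
  B6: | IN=(all ⊤) | OUT=(all ⊤)
  B7: | IN=(all ⊤) | OUT=(all ⊤)
  B8: | IN=(all ⊤) | OUT=(all ⊤)

Merge at B5: IN[B5] = OUT[B4] = {a: ⊤, b: ⊤, c: ⊤, d: ⊤, e: ⊤, f: ⊤}
Applying B5's transfer function to that IN value gives OUT[B5] (row B5 above).

Answer: {a: ⊤, b: ⊤, c: ⊤, d: ⊤, e: ⊤, f: 0}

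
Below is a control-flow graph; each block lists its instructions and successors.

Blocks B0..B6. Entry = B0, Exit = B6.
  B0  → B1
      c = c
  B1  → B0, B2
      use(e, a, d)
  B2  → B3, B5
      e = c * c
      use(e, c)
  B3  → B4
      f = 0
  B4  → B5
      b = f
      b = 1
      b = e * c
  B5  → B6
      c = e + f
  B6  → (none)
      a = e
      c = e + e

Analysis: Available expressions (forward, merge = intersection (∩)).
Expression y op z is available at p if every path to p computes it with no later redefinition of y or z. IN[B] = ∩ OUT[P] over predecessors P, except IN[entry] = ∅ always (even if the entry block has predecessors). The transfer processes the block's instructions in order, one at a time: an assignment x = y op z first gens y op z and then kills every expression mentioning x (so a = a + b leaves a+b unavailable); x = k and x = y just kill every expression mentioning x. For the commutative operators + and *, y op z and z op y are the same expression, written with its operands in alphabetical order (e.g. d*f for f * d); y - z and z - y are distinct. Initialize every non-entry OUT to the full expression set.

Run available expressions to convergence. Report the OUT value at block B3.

Answer: {c*c}

Derivation:
Converged values:
  B0:   IN={}   OUT={}
  B1:   IN={}   OUT={}
  B2:   IN={}   OUT={c*c}
  B3:   IN={c*c}   OUT={c*c}
  B4:   IN={c*c}   OUT={c*c, c*e}
  B5:   IN={c*c}   OUT={e+f}
  B6:   IN={e+f}   OUT={e+e, e+f}

Merge at B3: IN[B3] = OUT[B2] = {c*c}
Applying B3's transfer function to that IN value gives OUT[B3] (row B3 above).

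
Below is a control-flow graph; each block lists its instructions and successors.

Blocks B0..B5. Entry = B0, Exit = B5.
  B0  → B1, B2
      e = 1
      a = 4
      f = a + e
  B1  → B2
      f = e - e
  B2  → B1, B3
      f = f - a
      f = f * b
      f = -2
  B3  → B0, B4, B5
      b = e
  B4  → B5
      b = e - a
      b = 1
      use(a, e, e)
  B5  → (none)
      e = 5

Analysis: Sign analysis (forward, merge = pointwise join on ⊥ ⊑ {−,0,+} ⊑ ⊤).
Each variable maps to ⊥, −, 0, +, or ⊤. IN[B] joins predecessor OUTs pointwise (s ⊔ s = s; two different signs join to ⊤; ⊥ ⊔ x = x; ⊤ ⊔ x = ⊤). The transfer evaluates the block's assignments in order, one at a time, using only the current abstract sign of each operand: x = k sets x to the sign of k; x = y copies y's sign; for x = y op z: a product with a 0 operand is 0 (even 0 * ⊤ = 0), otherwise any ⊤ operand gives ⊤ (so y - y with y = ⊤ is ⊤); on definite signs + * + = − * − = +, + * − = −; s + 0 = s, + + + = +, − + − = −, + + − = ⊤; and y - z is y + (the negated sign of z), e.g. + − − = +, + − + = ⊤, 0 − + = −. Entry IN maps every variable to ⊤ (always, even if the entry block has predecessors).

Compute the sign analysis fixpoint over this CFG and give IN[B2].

Fixpoint table:
  B0:  IN=(all ⊤)  OUT={a:+, e:+, f:+; rest ⊤}
  B1:  IN={a:+, e:+; rest ⊤}  OUT={a:+, e:+; rest ⊤}
  B2:  IN={a:+, e:+; rest ⊤}  OUT={a:+, e:+, f:-; rest ⊤}
  B3:  IN={a:+, e:+, f:-; rest ⊤}  OUT={a:+, b:+, e:+, f:-; rest ⊤}
  B4:  IN={a:+, b:+, e:+, f:-; rest ⊤}  OUT={a:+, b:+, e:+, f:-; rest ⊤}
  B5:  IN={a:+, b:+, e:+, f:-; rest ⊤}  OUT={a:+, b:+, e:+, f:-; rest ⊤}

Merge at B2: IN[B2] = OUT[B0] ⊔ OUT[B1] = {a: +, b: ⊤, c: ⊤, d: ⊤, e: +, f: ⊤}

Answer: {a: +, b: ⊤, c: ⊤, d: ⊤, e: +, f: ⊤}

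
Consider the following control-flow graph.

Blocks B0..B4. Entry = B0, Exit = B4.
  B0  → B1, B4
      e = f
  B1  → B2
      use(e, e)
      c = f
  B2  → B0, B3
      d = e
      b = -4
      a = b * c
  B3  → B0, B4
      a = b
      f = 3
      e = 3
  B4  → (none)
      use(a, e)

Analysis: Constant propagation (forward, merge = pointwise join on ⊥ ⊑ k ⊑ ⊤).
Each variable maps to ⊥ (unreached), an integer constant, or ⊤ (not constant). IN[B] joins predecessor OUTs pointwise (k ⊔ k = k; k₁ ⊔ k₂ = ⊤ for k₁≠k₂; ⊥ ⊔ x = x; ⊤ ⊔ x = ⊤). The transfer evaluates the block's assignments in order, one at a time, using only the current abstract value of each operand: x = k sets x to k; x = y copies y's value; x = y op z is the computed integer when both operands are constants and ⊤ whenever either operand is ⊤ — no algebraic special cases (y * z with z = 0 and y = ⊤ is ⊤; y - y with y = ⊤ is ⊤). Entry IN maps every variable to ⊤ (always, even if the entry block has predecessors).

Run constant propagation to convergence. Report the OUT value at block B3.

Per-block solution:
  B0: | IN=(all ⊤) | OUT=(all ⊤)
  B1: | IN=(all ⊤) | OUT=(all ⊤)
  B2: | IN=(all ⊤) | OUT={b:-4; rest ⊤}
  B3: | IN={b:-4; rest ⊤} | OUT={a:-4, b:-4, e:3, f:3; rest ⊤}
  B4: | IN=(all ⊤) | OUT=(all ⊤)

Merge at B3: IN[B3] = OUT[B2] = {a: ⊤, b: -4, c: ⊤, d: ⊤, e: ⊤, f: ⊤}
Applying B3's transfer function to that IN value gives OUT[B3] (row B3 above).

Answer: {a: -4, b: -4, c: ⊤, d: ⊤, e: 3, f: 3}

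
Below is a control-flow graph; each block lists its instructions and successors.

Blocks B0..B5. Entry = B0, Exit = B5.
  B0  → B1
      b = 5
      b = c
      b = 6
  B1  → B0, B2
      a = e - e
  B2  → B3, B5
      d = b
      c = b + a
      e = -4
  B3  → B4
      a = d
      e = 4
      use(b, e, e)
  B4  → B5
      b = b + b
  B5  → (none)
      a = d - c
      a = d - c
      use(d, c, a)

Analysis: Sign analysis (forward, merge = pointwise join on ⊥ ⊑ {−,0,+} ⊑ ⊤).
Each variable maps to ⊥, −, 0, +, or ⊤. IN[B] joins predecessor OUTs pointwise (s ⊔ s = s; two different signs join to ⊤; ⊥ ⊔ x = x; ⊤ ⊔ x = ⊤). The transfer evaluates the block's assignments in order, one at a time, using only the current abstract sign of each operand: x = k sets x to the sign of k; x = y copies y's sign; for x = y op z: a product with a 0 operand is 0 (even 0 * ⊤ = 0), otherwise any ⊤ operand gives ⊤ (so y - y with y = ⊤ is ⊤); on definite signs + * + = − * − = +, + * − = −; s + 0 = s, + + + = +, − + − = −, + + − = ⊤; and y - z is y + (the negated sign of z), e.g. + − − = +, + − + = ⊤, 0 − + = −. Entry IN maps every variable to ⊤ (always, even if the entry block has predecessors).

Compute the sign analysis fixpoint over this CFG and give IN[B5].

Fixpoint table:
  B0:  IN=(all ⊤)  OUT={b:+; rest ⊤}
  B1:  IN={b:+; rest ⊤}  OUT={b:+; rest ⊤}
  B2:  IN={b:+; rest ⊤}  OUT={b:+, d:+, e:-; rest ⊤}
  B3:  IN={b:+, d:+, e:-; rest ⊤}  OUT={a:+, b:+, d:+, e:+; rest ⊤}
  B4:  IN={a:+, b:+, d:+, e:+; rest ⊤}  OUT={a:+, b:+, d:+, e:+; rest ⊤}
  B5:  IN={b:+, d:+; rest ⊤}  OUT={b:+, d:+; rest ⊤}

Merge at B5: IN[B5] = OUT[B2] ⊔ OUT[B4] = {a: ⊤, b: +, c: ⊤, d: +, e: ⊤, f: ⊤}

Answer: {a: ⊤, b: +, c: ⊤, d: +, e: ⊤, f: ⊤}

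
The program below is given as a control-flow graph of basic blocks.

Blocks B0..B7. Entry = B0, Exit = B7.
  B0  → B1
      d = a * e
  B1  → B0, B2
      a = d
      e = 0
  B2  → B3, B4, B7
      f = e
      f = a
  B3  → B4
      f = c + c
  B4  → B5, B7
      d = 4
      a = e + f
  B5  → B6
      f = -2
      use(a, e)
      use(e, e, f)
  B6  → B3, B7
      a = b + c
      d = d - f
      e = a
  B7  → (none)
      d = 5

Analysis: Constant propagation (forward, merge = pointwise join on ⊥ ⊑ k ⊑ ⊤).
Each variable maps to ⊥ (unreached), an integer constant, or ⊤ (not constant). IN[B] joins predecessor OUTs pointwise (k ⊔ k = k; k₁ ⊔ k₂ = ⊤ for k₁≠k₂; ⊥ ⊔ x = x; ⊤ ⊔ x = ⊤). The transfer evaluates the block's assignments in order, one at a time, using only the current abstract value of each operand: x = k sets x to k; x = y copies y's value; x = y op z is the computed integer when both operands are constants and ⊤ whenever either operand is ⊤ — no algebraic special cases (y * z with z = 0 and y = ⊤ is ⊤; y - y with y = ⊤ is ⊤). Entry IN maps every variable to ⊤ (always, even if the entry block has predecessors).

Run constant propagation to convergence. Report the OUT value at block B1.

Answer: {a: ⊤, b: ⊤, c: ⊤, d: ⊤, e: 0, f: ⊤}

Trace:
Converged values:
  B0: | IN=(all ⊤) | OUT=(all ⊤)
  B1: | IN=(all ⊤) | OUT={e:0; rest ⊤}
  B2: | IN={e:0; rest ⊤} | OUT={e:0; rest ⊤}
  B3: | IN=(all ⊤) | OUT=(all ⊤)
  B4: | IN=(all ⊤) | OUT={d:4; rest ⊤}
  B5: | IN={d:4; rest ⊤} | OUT={d:4, f:-2; rest ⊤}
  B6: | IN={d:4, f:-2; rest ⊤} | OUT={d:6, f:-2; rest ⊤}
  B7: | IN=(all ⊤) | OUT={d:5; rest ⊤}

Merge at B1: IN[B1] = OUT[B0] = {a: ⊤, b: ⊤, c: ⊤, d: ⊤, e: ⊤, f: ⊤}
Applying B1's transfer function to that IN value gives OUT[B1] (row B1 above).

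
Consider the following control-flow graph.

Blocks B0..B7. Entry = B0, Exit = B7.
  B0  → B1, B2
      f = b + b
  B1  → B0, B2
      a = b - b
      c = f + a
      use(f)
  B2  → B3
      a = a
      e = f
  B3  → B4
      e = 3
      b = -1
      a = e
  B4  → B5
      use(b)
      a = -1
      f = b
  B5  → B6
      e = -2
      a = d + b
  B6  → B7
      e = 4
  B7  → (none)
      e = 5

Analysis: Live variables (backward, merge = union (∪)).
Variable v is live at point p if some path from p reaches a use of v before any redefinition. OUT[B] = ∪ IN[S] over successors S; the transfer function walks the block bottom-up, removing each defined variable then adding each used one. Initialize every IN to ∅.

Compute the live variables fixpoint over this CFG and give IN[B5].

Answer: {b, d}

Trace:
Per-block solution:
  B0: | IN={a, b, d} | OUT={a, b, d, f}
  B1: | IN={b, d, f} | OUT={a, b, d, f}
  B2: | IN={a, d, f} | OUT={d}
  B3: | IN={d} | OUT={b, d}
  B4: | IN={b, d} | OUT={b, d}
  B5: | IN={b, d} | OUT={}
  B6: | IN={} | OUT={}
  B7: | IN={} | OUT={}

Merge at B5: OUT[B5] = IN[B6] = {}
Applying B5's transfer function to that OUT value gives IN[B5] (row B5 above).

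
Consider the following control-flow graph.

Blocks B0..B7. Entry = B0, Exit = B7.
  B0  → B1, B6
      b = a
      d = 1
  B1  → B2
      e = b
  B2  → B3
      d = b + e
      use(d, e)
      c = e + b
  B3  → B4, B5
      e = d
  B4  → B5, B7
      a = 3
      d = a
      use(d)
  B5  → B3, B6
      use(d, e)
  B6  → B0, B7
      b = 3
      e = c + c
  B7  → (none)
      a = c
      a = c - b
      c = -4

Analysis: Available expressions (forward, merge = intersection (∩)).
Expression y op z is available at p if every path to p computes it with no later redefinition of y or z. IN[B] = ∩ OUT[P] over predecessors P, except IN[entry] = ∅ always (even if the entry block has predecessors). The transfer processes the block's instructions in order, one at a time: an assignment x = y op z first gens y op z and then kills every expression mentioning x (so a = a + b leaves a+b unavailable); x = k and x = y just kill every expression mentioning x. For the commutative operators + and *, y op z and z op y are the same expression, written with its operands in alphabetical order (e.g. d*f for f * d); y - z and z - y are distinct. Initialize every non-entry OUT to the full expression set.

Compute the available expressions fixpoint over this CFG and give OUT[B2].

Converged values:
  B0:   IN={}   OUT={}
  B1:   IN={}   OUT={}
  B2:   IN={}   OUT={b+e}
  B3:   IN={}   OUT={}
  B4:   IN={}   OUT={}
  B5:   IN={}   OUT={}
  B6:   IN={}   OUT={c+c}
  B7:   IN={}   OUT={}

Merge at B2: IN[B2] = OUT[B1] = {}
Applying B2's transfer function to that IN value gives OUT[B2] (row B2 above).

Answer: {b+e}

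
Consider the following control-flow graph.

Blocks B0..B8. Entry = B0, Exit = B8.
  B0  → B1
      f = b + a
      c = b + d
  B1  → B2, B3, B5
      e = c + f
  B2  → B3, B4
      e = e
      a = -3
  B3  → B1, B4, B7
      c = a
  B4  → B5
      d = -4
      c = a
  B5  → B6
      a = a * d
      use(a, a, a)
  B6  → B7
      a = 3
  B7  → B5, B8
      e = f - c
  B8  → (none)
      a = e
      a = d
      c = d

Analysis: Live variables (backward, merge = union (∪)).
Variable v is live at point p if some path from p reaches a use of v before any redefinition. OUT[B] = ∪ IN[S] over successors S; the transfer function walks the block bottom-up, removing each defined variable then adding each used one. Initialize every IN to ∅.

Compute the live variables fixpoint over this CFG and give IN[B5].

Answer: {a, c, d, f}

Derivation:
Converged values:
  B0: | IN={a, b, d} | OUT={a, c, d, f}
  B1: | IN={a, c, d, f} | OUT={a, c, d, e, f}
  B2: | IN={d, e, f} | OUT={a, d, f}
  B3: | IN={a, d, f} | OUT={a, c, d, f}
  B4: | IN={a, f} | OUT={a, c, d, f}
  B5: | IN={a, c, d, f} | OUT={c, d, f}
  B6: | IN={c, d, f} | OUT={a, c, d, f}
  B7: | IN={a, c, d, f} | OUT={a, c, d, e, f}
  B8: | IN={d, e} | OUT={}

Merge at B5: OUT[B5] = IN[B6] = {c, d, f}
Applying B5's transfer function to that OUT value gives IN[B5] (row B5 above).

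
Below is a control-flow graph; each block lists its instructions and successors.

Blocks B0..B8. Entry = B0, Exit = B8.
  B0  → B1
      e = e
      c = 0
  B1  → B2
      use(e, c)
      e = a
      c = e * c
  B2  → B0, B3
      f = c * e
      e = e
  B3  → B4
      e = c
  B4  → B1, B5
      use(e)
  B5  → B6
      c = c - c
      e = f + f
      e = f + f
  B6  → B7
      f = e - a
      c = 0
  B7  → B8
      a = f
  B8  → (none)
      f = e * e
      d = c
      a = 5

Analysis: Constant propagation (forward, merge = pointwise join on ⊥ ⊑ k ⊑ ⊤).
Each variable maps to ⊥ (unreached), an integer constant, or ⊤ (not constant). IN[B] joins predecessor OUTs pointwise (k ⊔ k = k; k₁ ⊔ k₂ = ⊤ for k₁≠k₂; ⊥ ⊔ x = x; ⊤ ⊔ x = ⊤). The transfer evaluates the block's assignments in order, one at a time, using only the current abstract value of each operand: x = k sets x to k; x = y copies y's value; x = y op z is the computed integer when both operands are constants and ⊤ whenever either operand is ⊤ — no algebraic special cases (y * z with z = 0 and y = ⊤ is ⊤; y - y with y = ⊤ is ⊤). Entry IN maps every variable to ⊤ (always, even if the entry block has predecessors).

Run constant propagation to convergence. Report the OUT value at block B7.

Fixpoint table:
  B0:   IN=(all ⊤)   OUT={c:0; rest ⊤}
  B1:   IN=(all ⊤)   OUT=(all ⊤)
  B2:   IN=(all ⊤)   OUT=(all ⊤)
  B3:   IN=(all ⊤)   OUT=(all ⊤)
  B4:   IN=(all ⊤)   OUT=(all ⊤)
  B5:   IN=(all ⊤)   OUT=(all ⊤)
  B6:   IN=(all ⊤)   OUT={c:0; rest ⊤}
  B7:   IN={c:0; rest ⊤}   OUT={c:0; rest ⊤}
  B8:   IN={c:0; rest ⊤}   OUT={a:5, c:0, d:0; rest ⊤}

Merge at B7: IN[B7] = OUT[B6] = {a: ⊤, b: ⊤, c: 0, d: ⊤, e: ⊤, f: ⊤}
Applying B7's transfer function to that IN value gives OUT[B7] (row B7 above).

Answer: {a: ⊤, b: ⊤, c: 0, d: ⊤, e: ⊤, f: ⊤}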